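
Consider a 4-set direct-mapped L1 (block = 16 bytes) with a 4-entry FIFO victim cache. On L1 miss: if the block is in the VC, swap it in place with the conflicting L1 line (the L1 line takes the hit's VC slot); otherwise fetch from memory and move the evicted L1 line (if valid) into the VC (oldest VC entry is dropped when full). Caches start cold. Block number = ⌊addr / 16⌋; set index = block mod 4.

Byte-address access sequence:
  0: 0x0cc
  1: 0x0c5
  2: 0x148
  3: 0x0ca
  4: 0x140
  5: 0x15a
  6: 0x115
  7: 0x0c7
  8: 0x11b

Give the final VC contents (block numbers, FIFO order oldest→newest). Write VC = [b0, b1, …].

VC = [20, 21]

#0 0xcc→b12/s0 MISS; vc=[]
#1 0xc5→b12/s0 L1-HIT; vc=[]
#2 0x148→b20/s0 MISS; vc=[12]
#3 0xca→b12/s0 VC-HIT; vc=[20]
#4 0x140→b20/s0 VC-HIT; vc=[12]
#5 0x15a→b21/s1 MISS; vc=[12]
#6 0x115→b17/s1 MISS; vc=[12,21]
#7 0xc7→b12/s0 VC-HIT; vc=[20,21]
#8 0x11b→b17/s1 L1-HIT; vc=[20,21]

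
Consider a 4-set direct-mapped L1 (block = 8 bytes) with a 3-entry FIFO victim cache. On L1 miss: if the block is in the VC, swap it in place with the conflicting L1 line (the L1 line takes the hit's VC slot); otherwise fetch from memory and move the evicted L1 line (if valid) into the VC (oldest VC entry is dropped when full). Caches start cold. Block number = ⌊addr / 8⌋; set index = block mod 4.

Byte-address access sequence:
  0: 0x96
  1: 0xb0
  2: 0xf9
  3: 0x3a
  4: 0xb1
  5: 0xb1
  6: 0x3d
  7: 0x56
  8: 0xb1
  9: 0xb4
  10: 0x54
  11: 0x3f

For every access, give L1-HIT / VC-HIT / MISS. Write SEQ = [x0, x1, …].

SEQ = [MISS, MISS, MISS, MISS, L1-HIT, L1-HIT, L1-HIT, MISS, VC-HIT, L1-HIT, VC-HIT, L1-HIT]

#0 0x96→b18/s2 MISS; vc=[]
#1 0xb0→b22/s2 MISS; vc=[18]
#2 0xf9→b31/s3 MISS; vc=[18]
#3 0x3a→b7/s3 MISS; vc=[18,31]
#4 0xb1→b22/s2 L1-HIT; vc=[18,31]
#5 0xb1→b22/s2 L1-HIT; vc=[18,31]
#6 0x3d→b7/s3 L1-HIT; vc=[18,31]
#7 0x56→b10/s2 MISS; vc=[18,31,22]
#8 0xb1→b22/s2 VC-HIT; vc=[18,31,10]
#9 0xb4→b22/s2 L1-HIT; vc=[18,31,10]
#10 0x54→b10/s2 VC-HIT; vc=[18,31,22]
#11 0x3f→b7/s3 L1-HIT; vc=[18,31,22]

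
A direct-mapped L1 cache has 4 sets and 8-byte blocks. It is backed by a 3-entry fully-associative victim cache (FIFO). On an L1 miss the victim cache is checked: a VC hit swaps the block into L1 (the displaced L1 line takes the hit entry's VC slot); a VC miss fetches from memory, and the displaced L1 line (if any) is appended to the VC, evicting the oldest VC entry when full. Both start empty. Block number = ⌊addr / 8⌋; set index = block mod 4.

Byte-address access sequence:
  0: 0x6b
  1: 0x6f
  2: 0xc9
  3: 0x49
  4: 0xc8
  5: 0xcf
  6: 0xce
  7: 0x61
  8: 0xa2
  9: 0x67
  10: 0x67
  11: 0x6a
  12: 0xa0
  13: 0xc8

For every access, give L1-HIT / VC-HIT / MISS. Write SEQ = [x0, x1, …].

  [0] addr=0x6b blk=13 s=1: MISS | VC []
  [1] addr=0x6f blk=13 s=1: L1-HIT | VC []
  [2] addr=0xc9 blk=25 s=1: MISS | VC [13]
  [3] addr=0x49 blk=9 s=1: MISS | VC [13, 25]
  [4] addr=0xc8 blk=25 s=1: VC-HIT | VC [13, 9]
  [5] addr=0xcf blk=25 s=1: L1-HIT | VC [13, 9]
  [6] addr=0xce blk=25 s=1: L1-HIT | VC [13, 9]
  [7] addr=0x61 blk=12 s=0: MISS | VC [13, 9]
  [8] addr=0xa2 blk=20 s=0: MISS | VC [13, 9, 12]
  [9] addr=0x67 blk=12 s=0: VC-HIT | VC [13, 9, 20]
  [10] addr=0x67 blk=12 s=0: L1-HIT | VC [13, 9, 20]
  [11] addr=0x6a blk=13 s=1: VC-HIT | VC [25, 9, 20]
  [12] addr=0xa0 blk=20 s=0: VC-HIT | VC [25, 9, 12]
  [13] addr=0xc8 blk=25 s=1: VC-HIT | VC [13, 9, 12]

SEQ = [MISS, L1-HIT, MISS, MISS, VC-HIT, L1-HIT, L1-HIT, MISS, MISS, VC-HIT, L1-HIT, VC-HIT, VC-HIT, VC-HIT]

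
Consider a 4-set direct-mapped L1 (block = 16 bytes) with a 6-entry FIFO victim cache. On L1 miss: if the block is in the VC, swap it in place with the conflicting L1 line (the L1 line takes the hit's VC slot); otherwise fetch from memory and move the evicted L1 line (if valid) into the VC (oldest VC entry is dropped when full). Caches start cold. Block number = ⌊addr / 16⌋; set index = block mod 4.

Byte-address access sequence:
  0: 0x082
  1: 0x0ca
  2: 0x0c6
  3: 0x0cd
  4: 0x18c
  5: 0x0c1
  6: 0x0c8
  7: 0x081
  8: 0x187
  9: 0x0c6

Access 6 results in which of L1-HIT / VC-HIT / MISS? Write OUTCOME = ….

OUTCOME = L1-HIT

  [0] addr=0x82 blk=8 s=0: MISS | VC []
  [1] addr=0xca blk=12 s=0: MISS | VC [8]
  [2] addr=0xc6 blk=12 s=0: L1-HIT | VC [8]
  [3] addr=0xcd blk=12 s=0: L1-HIT | VC [8]
  [4] addr=0x18c blk=24 s=0: MISS | VC [8, 12]
  [5] addr=0xc1 blk=12 s=0: VC-HIT | VC [8, 24]
  [6] addr=0xc8 blk=12 s=0: L1-HIT | VC [8, 24]
  [7] addr=0x81 blk=8 s=0: VC-HIT | VC [12, 24]
  [8] addr=0x187 blk=24 s=0: VC-HIT | VC [12, 8]
  [9] addr=0xc6 blk=12 s=0: VC-HIT | VC [24, 8]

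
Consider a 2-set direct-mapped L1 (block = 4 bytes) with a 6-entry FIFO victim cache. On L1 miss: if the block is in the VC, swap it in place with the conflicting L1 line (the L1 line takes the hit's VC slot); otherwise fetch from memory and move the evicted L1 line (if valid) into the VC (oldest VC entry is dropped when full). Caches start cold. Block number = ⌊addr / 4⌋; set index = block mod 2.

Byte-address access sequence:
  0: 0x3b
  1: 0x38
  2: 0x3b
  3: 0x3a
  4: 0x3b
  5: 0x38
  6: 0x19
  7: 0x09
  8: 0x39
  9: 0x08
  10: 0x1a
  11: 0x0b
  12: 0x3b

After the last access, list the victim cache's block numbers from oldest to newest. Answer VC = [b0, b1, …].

VC = [2, 6]

0: 0x3b (blk 14, set 0) → MISS  vc=[]
1: 0x38 (blk 14, set 0) → L1-HIT  vc=[]
2: 0x3b (blk 14, set 0) → L1-HIT  vc=[]
3: 0x3a (blk 14, set 0) → L1-HIT  vc=[]
4: 0x3b (blk 14, set 0) → L1-HIT  vc=[]
5: 0x38 (blk 14, set 0) → L1-HIT  vc=[]
6: 0x19 (blk 6, set 0) → MISS  vc=[14]
7: 0x9 (blk 2, set 0) → MISS  vc=[14, 6]
8: 0x39 (blk 14, set 0) → VC-HIT  vc=[2, 6]
9: 0x8 (blk 2, set 0) → VC-HIT  vc=[14, 6]
10: 0x1a (blk 6, set 0) → VC-HIT  vc=[14, 2]
11: 0xb (blk 2, set 0) → VC-HIT  vc=[14, 6]
12: 0x3b (blk 14, set 0) → VC-HIT  vc=[2, 6]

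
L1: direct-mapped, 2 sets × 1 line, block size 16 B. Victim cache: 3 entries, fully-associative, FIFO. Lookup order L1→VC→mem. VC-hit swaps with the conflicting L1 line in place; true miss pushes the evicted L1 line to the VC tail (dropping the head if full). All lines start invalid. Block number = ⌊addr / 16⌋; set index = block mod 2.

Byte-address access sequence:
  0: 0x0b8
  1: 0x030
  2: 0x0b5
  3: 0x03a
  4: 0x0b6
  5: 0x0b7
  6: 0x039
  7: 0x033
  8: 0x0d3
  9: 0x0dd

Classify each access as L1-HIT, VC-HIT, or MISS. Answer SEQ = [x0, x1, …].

SEQ = [MISS, MISS, VC-HIT, VC-HIT, VC-HIT, L1-HIT, VC-HIT, L1-HIT, MISS, L1-HIT]

0: 0xb8 (blk 11, set 1) → MISS  vc=[]
1: 0x30 (blk 3, set 1) → MISS  vc=[11]
2: 0xb5 (blk 11, set 1) → VC-HIT  vc=[3]
3: 0x3a (blk 3, set 1) → VC-HIT  vc=[11]
4: 0xb6 (blk 11, set 1) → VC-HIT  vc=[3]
5: 0xb7 (blk 11, set 1) → L1-HIT  vc=[3]
6: 0x39 (blk 3, set 1) → VC-HIT  vc=[11]
7: 0x33 (blk 3, set 1) → L1-HIT  vc=[11]
8: 0xd3 (blk 13, set 1) → MISS  vc=[11, 3]
9: 0xdd (blk 13, set 1) → L1-HIT  vc=[11, 3]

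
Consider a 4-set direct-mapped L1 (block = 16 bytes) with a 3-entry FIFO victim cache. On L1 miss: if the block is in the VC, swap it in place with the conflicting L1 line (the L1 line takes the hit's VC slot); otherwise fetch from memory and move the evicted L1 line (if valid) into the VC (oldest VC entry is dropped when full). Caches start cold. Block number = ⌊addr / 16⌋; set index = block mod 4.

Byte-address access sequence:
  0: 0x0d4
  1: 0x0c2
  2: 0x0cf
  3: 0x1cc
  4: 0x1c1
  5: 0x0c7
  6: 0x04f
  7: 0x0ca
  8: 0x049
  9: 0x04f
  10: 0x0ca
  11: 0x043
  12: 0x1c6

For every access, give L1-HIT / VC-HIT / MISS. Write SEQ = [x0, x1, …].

SEQ = [MISS, MISS, L1-HIT, MISS, L1-HIT, VC-HIT, MISS, VC-HIT, VC-HIT, L1-HIT, VC-HIT, VC-HIT, VC-HIT]

#0 0xd4→b13/s1 MISS; vc=[]
#1 0xc2→b12/s0 MISS; vc=[]
#2 0xcf→b12/s0 L1-HIT; vc=[]
#3 0x1cc→b28/s0 MISS; vc=[12]
#4 0x1c1→b28/s0 L1-HIT; vc=[12]
#5 0xc7→b12/s0 VC-HIT; vc=[28]
#6 0x4f→b4/s0 MISS; vc=[28,12]
#7 0xca→b12/s0 VC-HIT; vc=[28,4]
#8 0x49→b4/s0 VC-HIT; vc=[28,12]
#9 0x4f→b4/s0 L1-HIT; vc=[28,12]
#10 0xca→b12/s0 VC-HIT; vc=[28,4]
#11 0x43→b4/s0 VC-HIT; vc=[28,12]
#12 0x1c6→b28/s0 VC-HIT; vc=[4,12]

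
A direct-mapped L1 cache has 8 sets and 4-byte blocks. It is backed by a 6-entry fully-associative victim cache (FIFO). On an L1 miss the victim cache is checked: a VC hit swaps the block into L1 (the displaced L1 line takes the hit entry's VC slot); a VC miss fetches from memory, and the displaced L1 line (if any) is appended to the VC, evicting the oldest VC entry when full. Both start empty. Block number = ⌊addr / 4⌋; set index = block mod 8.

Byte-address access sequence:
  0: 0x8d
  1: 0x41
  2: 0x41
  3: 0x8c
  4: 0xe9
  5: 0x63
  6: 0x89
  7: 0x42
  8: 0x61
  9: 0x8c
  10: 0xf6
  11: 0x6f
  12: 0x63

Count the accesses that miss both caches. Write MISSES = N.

0: 0x8d (blk 35, set 3) → MISS  vc=[]
1: 0x41 (blk 16, set 0) → MISS  vc=[]
2: 0x41 (blk 16, set 0) → L1-HIT  vc=[]
3: 0x8c (blk 35, set 3) → L1-HIT  vc=[]
4: 0xe9 (blk 58, set 2) → MISS  vc=[]
5: 0x63 (blk 24, set 0) → MISS  vc=[16]
6: 0x89 (blk 34, set 2) → MISS  vc=[16, 58]
7: 0x42 (blk 16, set 0) → VC-HIT  vc=[24, 58]
8: 0x61 (blk 24, set 0) → VC-HIT  vc=[16, 58]
9: 0x8c (blk 35, set 3) → L1-HIT  vc=[16, 58]
10: 0xf6 (blk 61, set 5) → MISS  vc=[16, 58]
11: 0x6f (blk 27, set 3) → MISS  vc=[16, 58, 35]
12: 0x63 (blk 24, set 0) → L1-HIT  vc=[16, 58, 35]

MISSES = 7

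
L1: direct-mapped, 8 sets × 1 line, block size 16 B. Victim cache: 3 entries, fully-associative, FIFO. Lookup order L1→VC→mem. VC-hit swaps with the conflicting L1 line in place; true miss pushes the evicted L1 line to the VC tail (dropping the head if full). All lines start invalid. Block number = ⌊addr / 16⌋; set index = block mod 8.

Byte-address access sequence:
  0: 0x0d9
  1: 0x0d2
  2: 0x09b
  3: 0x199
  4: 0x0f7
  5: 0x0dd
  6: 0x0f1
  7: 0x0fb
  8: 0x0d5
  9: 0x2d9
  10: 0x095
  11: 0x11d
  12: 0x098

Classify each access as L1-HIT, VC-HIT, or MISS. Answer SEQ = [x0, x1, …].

#0 0xd9→b13/s5 MISS; vc=[]
#1 0xd2→b13/s5 L1-HIT; vc=[]
#2 0x9b→b9/s1 MISS; vc=[]
#3 0x199→b25/s1 MISS; vc=[9]
#4 0xf7→b15/s7 MISS; vc=[9]
#5 0xdd→b13/s5 L1-HIT; vc=[9]
#6 0xf1→b15/s7 L1-HIT; vc=[9]
#7 0xfb→b15/s7 L1-HIT; vc=[9]
#8 0xd5→b13/s5 L1-HIT; vc=[9]
#9 0x2d9→b45/s5 MISS; vc=[9,13]
#10 0x95→b9/s1 VC-HIT; vc=[25,13]
#11 0x11d→b17/s1 MISS; vc=[25,13,9]
#12 0x98→b9/s1 VC-HIT; vc=[25,13,17]

SEQ = [MISS, L1-HIT, MISS, MISS, MISS, L1-HIT, L1-HIT, L1-HIT, L1-HIT, MISS, VC-HIT, MISS, VC-HIT]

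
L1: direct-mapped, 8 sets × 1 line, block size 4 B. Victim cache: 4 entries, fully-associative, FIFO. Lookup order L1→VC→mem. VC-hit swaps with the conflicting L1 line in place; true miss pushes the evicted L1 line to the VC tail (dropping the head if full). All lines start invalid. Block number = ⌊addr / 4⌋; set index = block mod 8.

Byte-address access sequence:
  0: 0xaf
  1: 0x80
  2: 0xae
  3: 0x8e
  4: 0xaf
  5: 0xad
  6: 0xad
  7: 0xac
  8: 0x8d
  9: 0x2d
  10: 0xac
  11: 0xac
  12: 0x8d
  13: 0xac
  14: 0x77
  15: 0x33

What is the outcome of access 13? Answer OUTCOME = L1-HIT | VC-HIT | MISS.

#0 0xaf→b43/s3 MISS; vc=[]
#1 0x80→b32/s0 MISS; vc=[]
#2 0xae→b43/s3 L1-HIT; vc=[]
#3 0x8e→b35/s3 MISS; vc=[43]
#4 0xaf→b43/s3 VC-HIT; vc=[35]
#5 0xad→b43/s3 L1-HIT; vc=[35]
#6 0xad→b43/s3 L1-HIT; vc=[35]
#7 0xac→b43/s3 L1-HIT; vc=[35]
#8 0x8d→b35/s3 VC-HIT; vc=[43]
#9 0x2d→b11/s3 MISS; vc=[43,35]
#10 0xac→b43/s3 VC-HIT; vc=[11,35]
#11 0xac→b43/s3 L1-HIT; vc=[11,35]
#12 0x8d→b35/s3 VC-HIT; vc=[11,43]
#13 0xac→b43/s3 VC-HIT; vc=[11,35]
#14 0x77→b29/s5 MISS; vc=[11,35]
#15 0x33→b12/s4 MISS; vc=[11,35]

OUTCOME = VC-HIT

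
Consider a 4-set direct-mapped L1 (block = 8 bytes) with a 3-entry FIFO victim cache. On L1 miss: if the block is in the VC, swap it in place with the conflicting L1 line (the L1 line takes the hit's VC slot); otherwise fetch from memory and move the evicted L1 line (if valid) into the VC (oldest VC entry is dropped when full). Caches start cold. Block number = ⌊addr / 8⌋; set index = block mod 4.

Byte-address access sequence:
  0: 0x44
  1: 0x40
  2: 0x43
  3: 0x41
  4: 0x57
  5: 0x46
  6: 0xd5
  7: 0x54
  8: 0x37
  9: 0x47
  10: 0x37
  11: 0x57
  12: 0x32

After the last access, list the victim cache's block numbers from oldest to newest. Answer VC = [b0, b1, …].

#0 0x44→b8/s0 MISS; vc=[]
#1 0x40→b8/s0 L1-HIT; vc=[]
#2 0x43→b8/s0 L1-HIT; vc=[]
#3 0x41→b8/s0 L1-HIT; vc=[]
#4 0x57→b10/s2 MISS; vc=[]
#5 0x46→b8/s0 L1-HIT; vc=[]
#6 0xd5→b26/s2 MISS; vc=[10]
#7 0x54→b10/s2 VC-HIT; vc=[26]
#8 0x37→b6/s2 MISS; vc=[26,10]
#9 0x47→b8/s0 L1-HIT; vc=[26,10]
#10 0x37→b6/s2 L1-HIT; vc=[26,10]
#11 0x57→b10/s2 VC-HIT; vc=[26,6]
#12 0x32→b6/s2 VC-HIT; vc=[26,10]

VC = [26, 10]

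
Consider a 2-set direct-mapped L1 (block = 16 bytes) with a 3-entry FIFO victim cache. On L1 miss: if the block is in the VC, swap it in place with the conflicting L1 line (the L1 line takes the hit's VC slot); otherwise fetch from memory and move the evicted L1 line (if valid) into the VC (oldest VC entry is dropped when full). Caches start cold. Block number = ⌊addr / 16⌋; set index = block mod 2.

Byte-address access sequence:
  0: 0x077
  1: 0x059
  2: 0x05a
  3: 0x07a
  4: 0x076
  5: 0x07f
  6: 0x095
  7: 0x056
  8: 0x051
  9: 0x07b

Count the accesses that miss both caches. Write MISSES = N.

MISSES = 3

#0 0x77→b7/s1 MISS; vc=[]
#1 0x59→b5/s1 MISS; vc=[7]
#2 0x5a→b5/s1 L1-HIT; vc=[7]
#3 0x7a→b7/s1 VC-HIT; vc=[5]
#4 0x76→b7/s1 L1-HIT; vc=[5]
#5 0x7f→b7/s1 L1-HIT; vc=[5]
#6 0x95→b9/s1 MISS; vc=[5,7]
#7 0x56→b5/s1 VC-HIT; vc=[9,7]
#8 0x51→b5/s1 L1-HIT; vc=[9,7]
#9 0x7b→b7/s1 VC-HIT; vc=[9,5]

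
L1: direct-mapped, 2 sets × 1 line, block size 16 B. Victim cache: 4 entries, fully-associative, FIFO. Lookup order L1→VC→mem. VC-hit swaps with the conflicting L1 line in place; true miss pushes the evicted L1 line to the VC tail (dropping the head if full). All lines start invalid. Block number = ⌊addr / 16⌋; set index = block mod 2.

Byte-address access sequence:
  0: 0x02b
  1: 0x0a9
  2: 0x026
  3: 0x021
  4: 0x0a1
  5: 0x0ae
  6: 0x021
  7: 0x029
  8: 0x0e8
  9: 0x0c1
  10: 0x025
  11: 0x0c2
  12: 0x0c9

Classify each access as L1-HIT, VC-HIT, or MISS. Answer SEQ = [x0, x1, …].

  [0] addr=0x2b blk=2 s=0: MISS | VC []
  [1] addr=0xa9 blk=10 s=0: MISS | VC [2]
  [2] addr=0x26 blk=2 s=0: VC-HIT | VC [10]
  [3] addr=0x21 blk=2 s=0: L1-HIT | VC [10]
  [4] addr=0xa1 blk=10 s=0: VC-HIT | VC [2]
  [5] addr=0xae blk=10 s=0: L1-HIT | VC [2]
  [6] addr=0x21 blk=2 s=0: VC-HIT | VC [10]
  [7] addr=0x29 blk=2 s=0: L1-HIT | VC [10]
  [8] addr=0xe8 blk=14 s=0: MISS | VC [10, 2]
  [9] addr=0xc1 blk=12 s=0: MISS | VC [10, 2, 14]
  [10] addr=0x25 blk=2 s=0: VC-HIT | VC [10, 12, 14]
  [11] addr=0xc2 blk=12 s=0: VC-HIT | VC [10, 2, 14]
  [12] addr=0xc9 blk=12 s=0: L1-HIT | VC [10, 2, 14]

SEQ = [MISS, MISS, VC-HIT, L1-HIT, VC-HIT, L1-HIT, VC-HIT, L1-HIT, MISS, MISS, VC-HIT, VC-HIT, L1-HIT]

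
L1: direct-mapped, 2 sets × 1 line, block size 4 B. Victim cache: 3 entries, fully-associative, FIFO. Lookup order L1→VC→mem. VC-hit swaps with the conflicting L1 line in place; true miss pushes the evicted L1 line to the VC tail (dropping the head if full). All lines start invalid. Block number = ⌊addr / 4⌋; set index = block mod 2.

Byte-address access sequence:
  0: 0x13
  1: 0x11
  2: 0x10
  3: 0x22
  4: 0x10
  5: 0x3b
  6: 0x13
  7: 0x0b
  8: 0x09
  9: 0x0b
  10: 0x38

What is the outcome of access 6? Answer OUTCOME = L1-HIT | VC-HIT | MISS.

0: 0x13 (blk 4, set 0) → MISS  vc=[]
1: 0x11 (blk 4, set 0) → L1-HIT  vc=[]
2: 0x10 (blk 4, set 0) → L1-HIT  vc=[]
3: 0x22 (blk 8, set 0) → MISS  vc=[4]
4: 0x10 (blk 4, set 0) → VC-HIT  vc=[8]
5: 0x3b (blk 14, set 0) → MISS  vc=[8, 4]
6: 0x13 (blk 4, set 0) → VC-HIT  vc=[8, 14]
7: 0xb (blk 2, set 0) → MISS  vc=[8, 14, 4]
8: 0x9 (blk 2, set 0) → L1-HIT  vc=[8, 14, 4]
9: 0xb (blk 2, set 0) → L1-HIT  vc=[8, 14, 4]
10: 0x38 (blk 14, set 0) → VC-HIT  vc=[8, 2, 4]

OUTCOME = VC-HIT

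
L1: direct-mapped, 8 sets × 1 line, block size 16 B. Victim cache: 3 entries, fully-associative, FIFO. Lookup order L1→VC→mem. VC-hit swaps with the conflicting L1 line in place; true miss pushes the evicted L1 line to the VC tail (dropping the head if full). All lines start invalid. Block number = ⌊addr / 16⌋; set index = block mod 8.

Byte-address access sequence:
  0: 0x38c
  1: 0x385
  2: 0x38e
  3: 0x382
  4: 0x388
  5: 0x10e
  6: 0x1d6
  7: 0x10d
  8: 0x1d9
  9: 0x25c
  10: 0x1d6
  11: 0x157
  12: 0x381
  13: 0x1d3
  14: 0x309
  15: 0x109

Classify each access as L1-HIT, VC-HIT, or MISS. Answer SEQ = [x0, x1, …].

0: 0x38c (blk 56, set 0) → MISS  vc=[]
1: 0x385 (blk 56, set 0) → L1-HIT  vc=[]
2: 0x38e (blk 56, set 0) → L1-HIT  vc=[]
3: 0x382 (blk 56, set 0) → L1-HIT  vc=[]
4: 0x388 (blk 56, set 0) → L1-HIT  vc=[]
5: 0x10e (blk 16, set 0) → MISS  vc=[56]
6: 0x1d6 (blk 29, set 5) → MISS  vc=[56]
7: 0x10d (blk 16, set 0) → L1-HIT  vc=[56]
8: 0x1d9 (blk 29, set 5) → L1-HIT  vc=[56]
9: 0x25c (blk 37, set 5) → MISS  vc=[56, 29]
10: 0x1d6 (blk 29, set 5) → VC-HIT  vc=[56, 37]
11: 0x157 (blk 21, set 5) → MISS  vc=[56, 37, 29]
12: 0x381 (blk 56, set 0) → VC-HIT  vc=[16, 37, 29]
13: 0x1d3 (blk 29, set 5) → VC-HIT  vc=[16, 37, 21]
14: 0x309 (blk 48, set 0) → MISS  vc=[37, 21, 56]
15: 0x109 (blk 16, set 0) → MISS  vc=[21, 56, 48]

SEQ = [MISS, L1-HIT, L1-HIT, L1-HIT, L1-HIT, MISS, MISS, L1-HIT, L1-HIT, MISS, VC-HIT, MISS, VC-HIT, VC-HIT, MISS, MISS]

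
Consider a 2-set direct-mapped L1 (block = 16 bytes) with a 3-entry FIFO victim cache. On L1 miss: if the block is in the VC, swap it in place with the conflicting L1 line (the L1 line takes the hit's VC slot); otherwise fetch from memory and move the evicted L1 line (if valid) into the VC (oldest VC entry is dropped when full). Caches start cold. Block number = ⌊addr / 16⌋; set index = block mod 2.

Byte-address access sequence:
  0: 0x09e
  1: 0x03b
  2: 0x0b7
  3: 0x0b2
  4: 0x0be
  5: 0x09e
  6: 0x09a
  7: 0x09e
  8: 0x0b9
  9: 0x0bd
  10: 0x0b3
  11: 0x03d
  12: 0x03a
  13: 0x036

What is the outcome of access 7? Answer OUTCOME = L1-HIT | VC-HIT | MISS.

OUTCOME = L1-HIT

  [0] addr=0x9e blk=9 s=1: MISS | VC []
  [1] addr=0x3b blk=3 s=1: MISS | VC [9]
  [2] addr=0xb7 blk=11 s=1: MISS | VC [9, 3]
  [3] addr=0xb2 blk=11 s=1: L1-HIT | VC [9, 3]
  [4] addr=0xbe blk=11 s=1: L1-HIT | VC [9, 3]
  [5] addr=0x9e blk=9 s=1: VC-HIT | VC [11, 3]
  [6] addr=0x9a blk=9 s=1: L1-HIT | VC [11, 3]
  [7] addr=0x9e blk=9 s=1: L1-HIT | VC [11, 3]
  [8] addr=0xb9 blk=11 s=1: VC-HIT | VC [9, 3]
  [9] addr=0xbd blk=11 s=1: L1-HIT | VC [9, 3]
  [10] addr=0xb3 blk=11 s=1: L1-HIT | VC [9, 3]
  [11] addr=0x3d blk=3 s=1: VC-HIT | VC [9, 11]
  [12] addr=0x3a blk=3 s=1: L1-HIT | VC [9, 11]
  [13] addr=0x36 blk=3 s=1: L1-HIT | VC [9, 11]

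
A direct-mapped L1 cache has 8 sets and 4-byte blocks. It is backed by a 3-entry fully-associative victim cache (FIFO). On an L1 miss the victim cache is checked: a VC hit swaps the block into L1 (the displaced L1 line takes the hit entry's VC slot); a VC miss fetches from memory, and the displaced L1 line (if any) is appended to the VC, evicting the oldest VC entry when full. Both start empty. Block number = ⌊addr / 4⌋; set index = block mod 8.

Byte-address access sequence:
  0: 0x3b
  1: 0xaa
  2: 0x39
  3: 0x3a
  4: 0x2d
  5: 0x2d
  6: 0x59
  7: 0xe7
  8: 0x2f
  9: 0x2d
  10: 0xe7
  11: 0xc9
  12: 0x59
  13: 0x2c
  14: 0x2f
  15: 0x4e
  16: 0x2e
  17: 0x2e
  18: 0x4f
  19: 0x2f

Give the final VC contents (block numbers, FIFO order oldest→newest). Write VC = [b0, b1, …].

#0 0x3b→b14/s6 MISS; vc=[]
#1 0xaa→b42/s2 MISS; vc=[]
#2 0x39→b14/s6 L1-HIT; vc=[]
#3 0x3a→b14/s6 L1-HIT; vc=[]
#4 0x2d→b11/s3 MISS; vc=[]
#5 0x2d→b11/s3 L1-HIT; vc=[]
#6 0x59→b22/s6 MISS; vc=[14]
#7 0xe7→b57/s1 MISS; vc=[14]
#8 0x2f→b11/s3 L1-HIT; vc=[14]
#9 0x2d→b11/s3 L1-HIT; vc=[14]
#10 0xe7→b57/s1 L1-HIT; vc=[14]
#11 0xc9→b50/s2 MISS; vc=[14,42]
#12 0x59→b22/s6 L1-HIT; vc=[14,42]
#13 0x2c→b11/s3 L1-HIT; vc=[14,42]
#14 0x2f→b11/s3 L1-HIT; vc=[14,42]
#15 0x4e→b19/s3 MISS; vc=[14,42,11]
#16 0x2e→b11/s3 VC-HIT; vc=[14,42,19]
#17 0x2e→b11/s3 L1-HIT; vc=[14,42,19]
#18 0x4f→b19/s3 VC-HIT; vc=[14,42,11]
#19 0x2f→b11/s3 VC-HIT; vc=[14,42,19]

VC = [14, 42, 19]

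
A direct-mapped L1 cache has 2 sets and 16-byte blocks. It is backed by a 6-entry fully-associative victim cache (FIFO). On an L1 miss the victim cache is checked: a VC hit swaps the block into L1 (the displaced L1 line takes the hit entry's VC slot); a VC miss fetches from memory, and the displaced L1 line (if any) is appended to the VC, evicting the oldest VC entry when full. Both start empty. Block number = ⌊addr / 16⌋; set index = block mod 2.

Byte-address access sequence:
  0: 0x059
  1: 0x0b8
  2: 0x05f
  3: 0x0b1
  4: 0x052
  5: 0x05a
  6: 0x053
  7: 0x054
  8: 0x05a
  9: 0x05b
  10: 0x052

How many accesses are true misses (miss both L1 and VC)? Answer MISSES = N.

0: 0x59 (blk 5, set 1) → MISS  vc=[]
1: 0xb8 (blk 11, set 1) → MISS  vc=[5]
2: 0x5f (blk 5, set 1) → VC-HIT  vc=[11]
3: 0xb1 (blk 11, set 1) → VC-HIT  vc=[5]
4: 0x52 (blk 5, set 1) → VC-HIT  vc=[11]
5: 0x5a (blk 5, set 1) → L1-HIT  vc=[11]
6: 0x53 (blk 5, set 1) → L1-HIT  vc=[11]
7: 0x54 (blk 5, set 1) → L1-HIT  vc=[11]
8: 0x5a (blk 5, set 1) → L1-HIT  vc=[11]
9: 0x5b (blk 5, set 1) → L1-HIT  vc=[11]
10: 0x52 (blk 5, set 1) → L1-HIT  vc=[11]

MISSES = 2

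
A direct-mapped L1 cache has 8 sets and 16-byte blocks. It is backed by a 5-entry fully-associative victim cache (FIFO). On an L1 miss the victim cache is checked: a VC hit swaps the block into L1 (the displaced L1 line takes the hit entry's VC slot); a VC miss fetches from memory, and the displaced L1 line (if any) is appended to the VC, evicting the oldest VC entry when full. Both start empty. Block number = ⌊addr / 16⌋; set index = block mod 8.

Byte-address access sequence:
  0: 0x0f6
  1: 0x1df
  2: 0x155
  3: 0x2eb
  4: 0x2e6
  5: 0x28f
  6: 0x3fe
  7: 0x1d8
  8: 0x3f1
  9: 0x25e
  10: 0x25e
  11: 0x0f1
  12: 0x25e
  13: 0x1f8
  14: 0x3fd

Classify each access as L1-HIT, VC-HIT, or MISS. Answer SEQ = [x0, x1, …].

0: 0xf6 (blk 15, set 7) → MISS  vc=[]
1: 0x1df (blk 29, set 5) → MISS  vc=[]
2: 0x155 (blk 21, set 5) → MISS  vc=[29]
3: 0x2eb (blk 46, set 6) → MISS  vc=[29]
4: 0x2e6 (blk 46, set 6) → L1-HIT  vc=[29]
5: 0x28f (blk 40, set 0) → MISS  vc=[29]
6: 0x3fe (blk 63, set 7) → MISS  vc=[29, 15]
7: 0x1d8 (blk 29, set 5) → VC-HIT  vc=[21, 15]
8: 0x3f1 (blk 63, set 7) → L1-HIT  vc=[21, 15]
9: 0x25e (blk 37, set 5) → MISS  vc=[21, 15, 29]
10: 0x25e (blk 37, set 5) → L1-HIT  vc=[21, 15, 29]
11: 0xf1 (blk 15, set 7) → VC-HIT  vc=[21, 63, 29]
12: 0x25e (blk 37, set 5) → L1-HIT  vc=[21, 63, 29]
13: 0x1f8 (blk 31, set 7) → MISS  vc=[21, 63, 29, 15]
14: 0x3fd (blk 63, set 7) → VC-HIT  vc=[21, 31, 29, 15]

SEQ = [MISS, MISS, MISS, MISS, L1-HIT, MISS, MISS, VC-HIT, L1-HIT, MISS, L1-HIT, VC-HIT, L1-HIT, MISS, VC-HIT]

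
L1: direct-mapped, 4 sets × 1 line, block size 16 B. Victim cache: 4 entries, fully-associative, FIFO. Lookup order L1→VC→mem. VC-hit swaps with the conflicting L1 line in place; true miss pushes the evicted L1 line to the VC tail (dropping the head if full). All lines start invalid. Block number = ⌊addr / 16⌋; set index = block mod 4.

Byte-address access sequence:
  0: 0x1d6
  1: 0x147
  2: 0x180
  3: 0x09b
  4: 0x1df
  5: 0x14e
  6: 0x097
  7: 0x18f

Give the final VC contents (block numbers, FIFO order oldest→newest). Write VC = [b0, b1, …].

VC = [20, 29]

  [0] addr=0x1d6 blk=29 s=1: MISS | VC []
  [1] addr=0x147 blk=20 s=0: MISS | VC []
  [2] addr=0x180 blk=24 s=0: MISS | VC [20]
  [3] addr=0x9b blk=9 s=1: MISS | VC [20, 29]
  [4] addr=0x1df blk=29 s=1: VC-HIT | VC [20, 9]
  [5] addr=0x14e blk=20 s=0: VC-HIT | VC [24, 9]
  [6] addr=0x97 blk=9 s=1: VC-HIT | VC [24, 29]
  [7] addr=0x18f blk=24 s=0: VC-HIT | VC [20, 29]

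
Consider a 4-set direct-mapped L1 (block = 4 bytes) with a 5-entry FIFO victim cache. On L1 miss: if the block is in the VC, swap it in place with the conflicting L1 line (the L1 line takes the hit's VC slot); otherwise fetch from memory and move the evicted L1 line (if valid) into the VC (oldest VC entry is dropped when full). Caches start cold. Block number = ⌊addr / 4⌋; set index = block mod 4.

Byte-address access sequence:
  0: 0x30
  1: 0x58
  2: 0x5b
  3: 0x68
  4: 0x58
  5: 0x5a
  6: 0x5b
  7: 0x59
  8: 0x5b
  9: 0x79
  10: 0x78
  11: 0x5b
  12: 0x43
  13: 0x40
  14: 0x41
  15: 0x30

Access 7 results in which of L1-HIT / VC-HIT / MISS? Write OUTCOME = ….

OUTCOME = L1-HIT

  [0] addr=0x30 blk=12 s=0: MISS | VC []
  [1] addr=0x58 blk=22 s=2: MISS | VC []
  [2] addr=0x5b blk=22 s=2: L1-HIT | VC []
  [3] addr=0x68 blk=26 s=2: MISS | VC [22]
  [4] addr=0x58 blk=22 s=2: VC-HIT | VC [26]
  [5] addr=0x5a blk=22 s=2: L1-HIT | VC [26]
  [6] addr=0x5b blk=22 s=2: L1-HIT | VC [26]
  [7] addr=0x59 blk=22 s=2: L1-HIT | VC [26]
  [8] addr=0x5b blk=22 s=2: L1-HIT | VC [26]
  [9] addr=0x79 blk=30 s=2: MISS | VC [26, 22]
  [10] addr=0x78 blk=30 s=2: L1-HIT | VC [26, 22]
  [11] addr=0x5b blk=22 s=2: VC-HIT | VC [26, 30]
  [12] addr=0x43 blk=16 s=0: MISS | VC [26, 30, 12]
  [13] addr=0x40 blk=16 s=0: L1-HIT | VC [26, 30, 12]
  [14] addr=0x41 blk=16 s=0: L1-HIT | VC [26, 30, 12]
  [15] addr=0x30 blk=12 s=0: VC-HIT | VC [26, 30, 16]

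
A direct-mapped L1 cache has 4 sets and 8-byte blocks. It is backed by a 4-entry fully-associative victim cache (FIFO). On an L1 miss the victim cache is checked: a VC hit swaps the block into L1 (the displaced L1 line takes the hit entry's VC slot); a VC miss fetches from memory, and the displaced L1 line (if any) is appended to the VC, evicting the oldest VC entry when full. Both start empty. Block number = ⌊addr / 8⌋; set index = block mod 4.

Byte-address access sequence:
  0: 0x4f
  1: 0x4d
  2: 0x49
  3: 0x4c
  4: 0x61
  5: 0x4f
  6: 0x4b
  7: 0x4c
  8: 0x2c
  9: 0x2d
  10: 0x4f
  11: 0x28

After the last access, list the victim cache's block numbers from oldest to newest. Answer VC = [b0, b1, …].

VC = [9]

  [0] addr=0x4f blk=9 s=1: MISS | VC []
  [1] addr=0x4d blk=9 s=1: L1-HIT | VC []
  [2] addr=0x49 blk=9 s=1: L1-HIT | VC []
  [3] addr=0x4c blk=9 s=1: L1-HIT | VC []
  [4] addr=0x61 blk=12 s=0: MISS | VC []
  [5] addr=0x4f blk=9 s=1: L1-HIT | VC []
  [6] addr=0x4b blk=9 s=1: L1-HIT | VC []
  [7] addr=0x4c blk=9 s=1: L1-HIT | VC []
  [8] addr=0x2c blk=5 s=1: MISS | VC [9]
  [9] addr=0x2d blk=5 s=1: L1-HIT | VC [9]
  [10] addr=0x4f blk=9 s=1: VC-HIT | VC [5]
  [11] addr=0x28 blk=5 s=1: VC-HIT | VC [9]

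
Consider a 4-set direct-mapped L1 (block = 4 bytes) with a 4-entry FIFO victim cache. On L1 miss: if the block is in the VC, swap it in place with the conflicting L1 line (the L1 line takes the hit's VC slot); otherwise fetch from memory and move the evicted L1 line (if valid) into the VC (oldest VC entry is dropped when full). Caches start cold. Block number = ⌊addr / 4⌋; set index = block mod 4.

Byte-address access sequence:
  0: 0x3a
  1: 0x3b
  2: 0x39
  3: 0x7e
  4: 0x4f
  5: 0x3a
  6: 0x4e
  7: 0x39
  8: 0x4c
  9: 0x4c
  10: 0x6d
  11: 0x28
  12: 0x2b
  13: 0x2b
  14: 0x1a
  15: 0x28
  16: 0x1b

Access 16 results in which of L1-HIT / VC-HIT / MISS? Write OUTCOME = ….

OUTCOME = VC-HIT

  [0] addr=0x3a blk=14 s=2: MISS | VC []
  [1] addr=0x3b blk=14 s=2: L1-HIT | VC []
  [2] addr=0x39 blk=14 s=2: L1-HIT | VC []
  [3] addr=0x7e blk=31 s=3: MISS | VC []
  [4] addr=0x4f blk=19 s=3: MISS | VC [31]
  [5] addr=0x3a blk=14 s=2: L1-HIT | VC [31]
  [6] addr=0x4e blk=19 s=3: L1-HIT | VC [31]
  [7] addr=0x39 blk=14 s=2: L1-HIT | VC [31]
  [8] addr=0x4c blk=19 s=3: L1-HIT | VC [31]
  [9] addr=0x4c blk=19 s=3: L1-HIT | VC [31]
  [10] addr=0x6d blk=27 s=3: MISS | VC [31, 19]
  [11] addr=0x28 blk=10 s=2: MISS | VC [31, 19, 14]
  [12] addr=0x2b blk=10 s=2: L1-HIT | VC [31, 19, 14]
  [13] addr=0x2b blk=10 s=2: L1-HIT | VC [31, 19, 14]
  [14] addr=0x1a blk=6 s=2: MISS | VC [31, 19, 14, 10]
  [15] addr=0x28 blk=10 s=2: VC-HIT | VC [31, 19, 14, 6]
  [16] addr=0x1b blk=6 s=2: VC-HIT | VC [31, 19, 14, 10]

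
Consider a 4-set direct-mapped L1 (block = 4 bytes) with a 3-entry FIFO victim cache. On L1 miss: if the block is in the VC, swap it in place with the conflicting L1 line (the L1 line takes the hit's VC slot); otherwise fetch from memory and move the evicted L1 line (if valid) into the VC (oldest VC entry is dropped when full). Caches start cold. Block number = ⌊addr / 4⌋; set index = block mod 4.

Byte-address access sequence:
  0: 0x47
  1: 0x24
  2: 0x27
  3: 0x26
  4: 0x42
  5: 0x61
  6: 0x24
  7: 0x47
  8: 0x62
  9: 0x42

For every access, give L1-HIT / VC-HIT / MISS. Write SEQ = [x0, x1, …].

SEQ = [MISS, MISS, L1-HIT, L1-HIT, MISS, MISS, L1-HIT, VC-HIT, L1-HIT, VC-HIT]

  [0] addr=0x47 blk=17 s=1: MISS | VC []
  [1] addr=0x24 blk=9 s=1: MISS | VC [17]
  [2] addr=0x27 blk=9 s=1: L1-HIT | VC [17]
  [3] addr=0x26 blk=9 s=1: L1-HIT | VC [17]
  [4] addr=0x42 blk=16 s=0: MISS | VC [17]
  [5] addr=0x61 blk=24 s=0: MISS | VC [17, 16]
  [6] addr=0x24 blk=9 s=1: L1-HIT | VC [17, 16]
  [7] addr=0x47 blk=17 s=1: VC-HIT | VC [9, 16]
  [8] addr=0x62 blk=24 s=0: L1-HIT | VC [9, 16]
  [9] addr=0x42 blk=16 s=0: VC-HIT | VC [9, 24]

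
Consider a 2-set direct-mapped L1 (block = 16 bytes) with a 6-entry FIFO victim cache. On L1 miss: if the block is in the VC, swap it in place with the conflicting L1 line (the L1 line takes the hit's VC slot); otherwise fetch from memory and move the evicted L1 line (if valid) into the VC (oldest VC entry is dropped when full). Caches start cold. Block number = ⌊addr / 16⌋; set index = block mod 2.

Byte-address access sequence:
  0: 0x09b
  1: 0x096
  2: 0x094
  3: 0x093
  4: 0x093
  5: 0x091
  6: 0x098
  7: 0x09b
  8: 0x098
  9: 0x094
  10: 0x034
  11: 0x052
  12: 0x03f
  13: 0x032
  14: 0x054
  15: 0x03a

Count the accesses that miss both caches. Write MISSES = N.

0: 0x9b (blk 9, set 1) → MISS  vc=[]
1: 0x96 (blk 9, set 1) → L1-HIT  vc=[]
2: 0x94 (blk 9, set 1) → L1-HIT  vc=[]
3: 0x93 (blk 9, set 1) → L1-HIT  vc=[]
4: 0x93 (blk 9, set 1) → L1-HIT  vc=[]
5: 0x91 (blk 9, set 1) → L1-HIT  vc=[]
6: 0x98 (blk 9, set 1) → L1-HIT  vc=[]
7: 0x9b (blk 9, set 1) → L1-HIT  vc=[]
8: 0x98 (blk 9, set 1) → L1-HIT  vc=[]
9: 0x94 (blk 9, set 1) → L1-HIT  vc=[]
10: 0x34 (blk 3, set 1) → MISS  vc=[9]
11: 0x52 (blk 5, set 1) → MISS  vc=[9, 3]
12: 0x3f (blk 3, set 1) → VC-HIT  vc=[9, 5]
13: 0x32 (blk 3, set 1) → L1-HIT  vc=[9, 5]
14: 0x54 (blk 5, set 1) → VC-HIT  vc=[9, 3]
15: 0x3a (blk 3, set 1) → VC-HIT  vc=[9, 5]

MISSES = 3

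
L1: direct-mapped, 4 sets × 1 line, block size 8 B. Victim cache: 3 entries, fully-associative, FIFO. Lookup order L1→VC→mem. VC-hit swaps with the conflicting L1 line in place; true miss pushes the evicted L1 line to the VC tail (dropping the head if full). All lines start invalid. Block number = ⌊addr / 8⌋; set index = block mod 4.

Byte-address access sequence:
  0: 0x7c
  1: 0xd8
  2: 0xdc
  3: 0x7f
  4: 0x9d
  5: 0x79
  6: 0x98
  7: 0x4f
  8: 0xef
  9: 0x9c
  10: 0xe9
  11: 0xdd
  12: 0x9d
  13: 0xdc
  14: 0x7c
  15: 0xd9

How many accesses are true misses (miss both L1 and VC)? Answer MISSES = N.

MISSES = 5

  [0] addr=0x7c blk=15 s=3: MISS | VC []
  [1] addr=0xd8 blk=27 s=3: MISS | VC [15]
  [2] addr=0xdc blk=27 s=3: L1-HIT | VC [15]
  [3] addr=0x7f blk=15 s=3: VC-HIT | VC [27]
  [4] addr=0x9d blk=19 s=3: MISS | VC [27, 15]
  [5] addr=0x79 blk=15 s=3: VC-HIT | VC [27, 19]
  [6] addr=0x98 blk=19 s=3: VC-HIT | VC [27, 15]
  [7] addr=0x4f blk=9 s=1: MISS | VC [27, 15]
  [8] addr=0xef blk=29 s=1: MISS | VC [27, 15, 9]
  [9] addr=0x9c blk=19 s=3: L1-HIT | VC [27, 15, 9]
  [10] addr=0xe9 blk=29 s=1: L1-HIT | VC [27, 15, 9]
  [11] addr=0xdd blk=27 s=3: VC-HIT | VC [19, 15, 9]
  [12] addr=0x9d blk=19 s=3: VC-HIT | VC [27, 15, 9]
  [13] addr=0xdc blk=27 s=3: VC-HIT | VC [19, 15, 9]
  [14] addr=0x7c blk=15 s=3: VC-HIT | VC [19, 27, 9]
  [15] addr=0xd9 blk=27 s=3: VC-HIT | VC [19, 15, 9]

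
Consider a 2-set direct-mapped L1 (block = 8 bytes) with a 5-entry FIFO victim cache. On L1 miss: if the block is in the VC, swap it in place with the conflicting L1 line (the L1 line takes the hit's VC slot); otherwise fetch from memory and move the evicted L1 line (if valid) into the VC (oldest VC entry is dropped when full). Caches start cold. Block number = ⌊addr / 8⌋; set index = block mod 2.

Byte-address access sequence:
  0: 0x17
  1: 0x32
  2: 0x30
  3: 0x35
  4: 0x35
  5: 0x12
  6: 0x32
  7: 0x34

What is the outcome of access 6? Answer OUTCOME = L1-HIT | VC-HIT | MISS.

OUTCOME = VC-HIT

  [0] addr=0x17 blk=2 s=0: MISS | VC []
  [1] addr=0x32 blk=6 s=0: MISS | VC [2]
  [2] addr=0x30 blk=6 s=0: L1-HIT | VC [2]
  [3] addr=0x35 blk=6 s=0: L1-HIT | VC [2]
  [4] addr=0x35 blk=6 s=0: L1-HIT | VC [2]
  [5] addr=0x12 blk=2 s=0: VC-HIT | VC [6]
  [6] addr=0x32 blk=6 s=0: VC-HIT | VC [2]
  [7] addr=0x34 blk=6 s=0: L1-HIT | VC [2]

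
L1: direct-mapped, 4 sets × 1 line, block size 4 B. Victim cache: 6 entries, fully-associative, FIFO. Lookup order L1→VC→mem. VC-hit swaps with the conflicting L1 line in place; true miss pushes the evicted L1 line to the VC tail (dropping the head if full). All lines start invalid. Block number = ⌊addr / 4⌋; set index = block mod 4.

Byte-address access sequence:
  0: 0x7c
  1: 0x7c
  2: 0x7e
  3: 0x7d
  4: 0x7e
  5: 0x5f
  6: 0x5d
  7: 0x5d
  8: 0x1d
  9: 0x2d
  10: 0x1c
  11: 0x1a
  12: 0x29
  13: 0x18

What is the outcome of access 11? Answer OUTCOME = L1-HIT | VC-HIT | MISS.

#0 0x7c→b31/s3 MISS; vc=[]
#1 0x7c→b31/s3 L1-HIT; vc=[]
#2 0x7e→b31/s3 L1-HIT; vc=[]
#3 0x7d→b31/s3 L1-HIT; vc=[]
#4 0x7e→b31/s3 L1-HIT; vc=[]
#5 0x5f→b23/s3 MISS; vc=[31]
#6 0x5d→b23/s3 L1-HIT; vc=[31]
#7 0x5d→b23/s3 L1-HIT; vc=[31]
#8 0x1d→b7/s3 MISS; vc=[31,23]
#9 0x2d→b11/s3 MISS; vc=[31,23,7]
#10 0x1c→b7/s3 VC-HIT; vc=[31,23,11]
#11 0x1a→b6/s2 MISS; vc=[31,23,11]
#12 0x29→b10/s2 MISS; vc=[31,23,11,6]
#13 0x18→b6/s2 VC-HIT; vc=[31,23,11,10]

OUTCOME = MISS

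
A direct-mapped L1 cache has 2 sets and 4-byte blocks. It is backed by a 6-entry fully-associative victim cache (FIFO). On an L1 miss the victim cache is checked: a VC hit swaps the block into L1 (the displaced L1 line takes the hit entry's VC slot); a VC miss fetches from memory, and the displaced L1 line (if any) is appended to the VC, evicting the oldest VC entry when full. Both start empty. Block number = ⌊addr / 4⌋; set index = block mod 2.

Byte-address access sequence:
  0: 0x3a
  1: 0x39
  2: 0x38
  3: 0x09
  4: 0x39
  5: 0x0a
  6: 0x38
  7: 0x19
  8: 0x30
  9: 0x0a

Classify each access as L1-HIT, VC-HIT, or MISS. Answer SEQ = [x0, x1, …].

  [0] addr=0x3a blk=14 s=0: MISS | VC []
  [1] addr=0x39 blk=14 s=0: L1-HIT | VC []
  [2] addr=0x38 blk=14 s=0: L1-HIT | VC []
  [3] addr=0x9 blk=2 s=0: MISS | VC [14]
  [4] addr=0x39 blk=14 s=0: VC-HIT | VC [2]
  [5] addr=0xa blk=2 s=0: VC-HIT | VC [14]
  [6] addr=0x38 blk=14 s=0: VC-HIT | VC [2]
  [7] addr=0x19 blk=6 s=0: MISS | VC [2, 14]
  [8] addr=0x30 blk=12 s=0: MISS | VC [2, 14, 6]
  [9] addr=0xa blk=2 s=0: VC-HIT | VC [12, 14, 6]

SEQ = [MISS, L1-HIT, L1-HIT, MISS, VC-HIT, VC-HIT, VC-HIT, MISS, MISS, VC-HIT]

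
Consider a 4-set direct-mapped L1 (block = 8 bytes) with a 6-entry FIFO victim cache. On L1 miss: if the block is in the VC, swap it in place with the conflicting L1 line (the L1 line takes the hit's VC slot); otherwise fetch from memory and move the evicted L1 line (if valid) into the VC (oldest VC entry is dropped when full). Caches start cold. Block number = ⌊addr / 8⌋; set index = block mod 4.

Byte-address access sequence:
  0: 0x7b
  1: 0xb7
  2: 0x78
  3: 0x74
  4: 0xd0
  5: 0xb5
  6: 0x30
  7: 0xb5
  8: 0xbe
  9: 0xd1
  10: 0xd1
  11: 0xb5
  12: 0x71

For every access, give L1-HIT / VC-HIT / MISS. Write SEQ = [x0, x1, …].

SEQ = [MISS, MISS, L1-HIT, MISS, MISS, VC-HIT, MISS, VC-HIT, MISS, VC-HIT, L1-HIT, VC-HIT, VC-HIT]

0: 0x7b (blk 15, set 3) → MISS  vc=[]
1: 0xb7 (blk 22, set 2) → MISS  vc=[]
2: 0x78 (blk 15, set 3) → L1-HIT  vc=[]
3: 0x74 (blk 14, set 2) → MISS  vc=[22]
4: 0xd0 (blk 26, set 2) → MISS  vc=[22, 14]
5: 0xb5 (blk 22, set 2) → VC-HIT  vc=[26, 14]
6: 0x30 (blk 6, set 2) → MISS  vc=[26, 14, 22]
7: 0xb5 (blk 22, set 2) → VC-HIT  vc=[26, 14, 6]
8: 0xbe (blk 23, set 3) → MISS  vc=[26, 14, 6, 15]
9: 0xd1 (blk 26, set 2) → VC-HIT  vc=[22, 14, 6, 15]
10: 0xd1 (blk 26, set 2) → L1-HIT  vc=[22, 14, 6, 15]
11: 0xb5 (blk 22, set 2) → VC-HIT  vc=[26, 14, 6, 15]
12: 0x71 (blk 14, set 2) → VC-HIT  vc=[26, 22, 6, 15]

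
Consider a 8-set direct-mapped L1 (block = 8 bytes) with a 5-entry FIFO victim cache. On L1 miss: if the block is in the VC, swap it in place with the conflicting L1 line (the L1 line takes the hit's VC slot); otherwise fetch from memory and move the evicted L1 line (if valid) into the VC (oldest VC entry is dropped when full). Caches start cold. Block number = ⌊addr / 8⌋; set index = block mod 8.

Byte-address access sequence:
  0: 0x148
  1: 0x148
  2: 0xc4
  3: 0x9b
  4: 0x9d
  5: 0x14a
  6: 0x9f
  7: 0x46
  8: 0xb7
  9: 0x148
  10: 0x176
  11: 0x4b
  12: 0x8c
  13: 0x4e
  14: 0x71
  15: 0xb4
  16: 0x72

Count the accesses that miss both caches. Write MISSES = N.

MISSES = 9

0: 0x148 (blk 41, set 1) → MISS  vc=[]
1: 0x148 (blk 41, set 1) → L1-HIT  vc=[]
2: 0xc4 (blk 24, set 0) → MISS  vc=[]
3: 0x9b (blk 19, set 3) → MISS  vc=[]
4: 0x9d (blk 19, set 3) → L1-HIT  vc=[]
5: 0x14a (blk 41, set 1) → L1-HIT  vc=[]
6: 0x9f (blk 19, set 3) → L1-HIT  vc=[]
7: 0x46 (blk 8, set 0) → MISS  vc=[24]
8: 0xb7 (blk 22, set 6) → MISS  vc=[24]
9: 0x148 (blk 41, set 1) → L1-HIT  vc=[24]
10: 0x176 (blk 46, set 6) → MISS  vc=[24, 22]
11: 0x4b (blk 9, set 1) → MISS  vc=[24, 22, 41]
12: 0x8c (blk 17, set 1) → MISS  vc=[24, 22, 41, 9]
13: 0x4e (blk 9, set 1) → VC-HIT  vc=[24, 22, 41, 17]
14: 0x71 (blk 14, set 6) → MISS  vc=[24, 22, 41, 17, 46]
15: 0xb4 (blk 22, set 6) → VC-HIT  vc=[24, 14, 41, 17, 46]
16: 0x72 (blk 14, set 6) → VC-HIT  vc=[24, 22, 41, 17, 46]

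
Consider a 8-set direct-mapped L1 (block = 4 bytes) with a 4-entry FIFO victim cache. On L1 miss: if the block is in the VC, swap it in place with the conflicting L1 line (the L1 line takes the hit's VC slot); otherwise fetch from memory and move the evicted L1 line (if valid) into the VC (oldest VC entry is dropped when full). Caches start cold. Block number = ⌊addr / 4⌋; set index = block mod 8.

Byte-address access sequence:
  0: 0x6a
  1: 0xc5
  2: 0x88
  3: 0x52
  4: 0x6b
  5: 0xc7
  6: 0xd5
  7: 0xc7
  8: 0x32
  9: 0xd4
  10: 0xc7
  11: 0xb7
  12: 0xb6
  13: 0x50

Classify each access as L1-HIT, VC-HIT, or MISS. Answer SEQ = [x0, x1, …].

0: 0x6a (blk 26, set 2) → MISS  vc=[]
1: 0xc5 (blk 49, set 1) → MISS  vc=[]
2: 0x88 (blk 34, set 2) → MISS  vc=[26]
3: 0x52 (blk 20, set 4) → MISS  vc=[26]
4: 0x6b (blk 26, set 2) → VC-HIT  vc=[34]
5: 0xc7 (blk 49, set 1) → L1-HIT  vc=[34]
6: 0xd5 (blk 53, set 5) → MISS  vc=[34]
7: 0xc7 (blk 49, set 1) → L1-HIT  vc=[34]
8: 0x32 (blk 12, set 4) → MISS  vc=[34, 20]
9: 0xd4 (blk 53, set 5) → L1-HIT  vc=[34, 20]
10: 0xc7 (blk 49, set 1) → L1-HIT  vc=[34, 20]
11: 0xb7 (blk 45, set 5) → MISS  vc=[34, 20, 53]
12: 0xb6 (blk 45, set 5) → L1-HIT  vc=[34, 20, 53]
13: 0x50 (blk 20, set 4) → VC-HIT  vc=[34, 12, 53]

SEQ = [MISS, MISS, MISS, MISS, VC-HIT, L1-HIT, MISS, L1-HIT, MISS, L1-HIT, L1-HIT, MISS, L1-HIT, VC-HIT]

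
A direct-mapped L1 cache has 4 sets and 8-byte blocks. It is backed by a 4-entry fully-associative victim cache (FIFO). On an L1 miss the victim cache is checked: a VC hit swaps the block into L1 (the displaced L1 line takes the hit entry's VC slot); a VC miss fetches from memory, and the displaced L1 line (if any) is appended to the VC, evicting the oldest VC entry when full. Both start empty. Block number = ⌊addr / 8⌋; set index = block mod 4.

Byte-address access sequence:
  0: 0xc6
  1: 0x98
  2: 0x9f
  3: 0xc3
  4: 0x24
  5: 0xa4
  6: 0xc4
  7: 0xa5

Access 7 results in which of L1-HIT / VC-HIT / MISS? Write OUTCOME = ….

0: 0xc6 (blk 24, set 0) → MISS  vc=[]
1: 0x98 (blk 19, set 3) → MISS  vc=[]
2: 0x9f (blk 19, set 3) → L1-HIT  vc=[]
3: 0xc3 (blk 24, set 0) → L1-HIT  vc=[]
4: 0x24 (blk 4, set 0) → MISS  vc=[24]
5: 0xa4 (blk 20, set 0) → MISS  vc=[24, 4]
6: 0xc4 (blk 24, set 0) → VC-HIT  vc=[20, 4]
7: 0xa5 (blk 20, set 0) → VC-HIT  vc=[24, 4]

OUTCOME = VC-HIT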